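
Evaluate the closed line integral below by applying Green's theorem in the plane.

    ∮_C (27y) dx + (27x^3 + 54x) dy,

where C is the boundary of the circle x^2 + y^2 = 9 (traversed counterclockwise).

Green's theorem converts the closed line integral into a double integral over the enclosed region D:

    ∮_C P dx + Q dy = ∬_D (∂Q/∂x - ∂P/∂y) dA.

Here P = 27y, Q = 27x^3 + 54x, so

    ∂Q/∂x = 81x^2 + 54,    ∂P/∂y = 27,
    ∂Q/∂x - ∂P/∂y = 81x^2 + 27.

D is the region x^2 + y^2 ≤ 9. Evaluating the double integral:

In polar coordinates (x = r cos θ, y = r sin θ, dA = r dr dθ) the integrand becomes 81r^2cos(θ)^2 + 27, so

    ∬_D (81x^2 + 27) dA = ∫_0^{2π} ∫_0^{3} (81r^2cos(θ)^2 + 27) · r dr dθ.

Inner (r from 0 to 3): 6561cos(θ)^2/4 + 243/2.
Outer (θ from 0 to 2π): 7533π/4.

Therefore ∮_C P dx + Q dy = 7533π/4.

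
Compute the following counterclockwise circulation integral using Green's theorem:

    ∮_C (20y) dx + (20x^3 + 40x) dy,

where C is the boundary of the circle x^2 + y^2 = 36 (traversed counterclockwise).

Green's theorem converts the closed line integral into a double integral over the enclosed region D:

    ∮_C P dx + Q dy = ∬_D (∂Q/∂x - ∂P/∂y) dA.

Here P = 20y, Q = 20x^3 + 40x, so

    ∂Q/∂x = 60x^2 + 40,    ∂P/∂y = 20,
    ∂Q/∂x - ∂P/∂y = 60x^2 + 20.

D is the region x^2 + y^2 ≤ 36. Evaluating the double integral:

In polar coordinates (x = r cos θ, y = r sin θ, dA = r dr dθ) the integrand becomes 60r^2cos(θ)^2 + 20, so

    ∬_D (60x^2 + 20) dA = ∫_0^{2π} ∫_0^{6} (60r^2cos(θ)^2 + 20) · r dr dθ.

Inner (r from 0 to 6): 19440cos(θ)^2 + 360.
Outer (θ from 0 to 2π): 20160π.

Therefore ∮_C P dx + Q dy = 20160π.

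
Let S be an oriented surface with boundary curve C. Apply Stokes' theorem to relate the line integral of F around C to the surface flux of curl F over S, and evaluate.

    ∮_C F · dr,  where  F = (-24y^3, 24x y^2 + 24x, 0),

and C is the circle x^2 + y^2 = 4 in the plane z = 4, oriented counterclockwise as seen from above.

Let S be the flat disk x^2 + y^2 ≤ 4 in the plane z = 4, with upward unit normal n̂ = ẑ. By Stokes' theorem,

    ∮_C F · dr = ∬_S (∇ × F) · n̂ dS = ∬_D (curl F)_z dA,

where D is the disk x^2 + y^2 ≤ 4.

Compute the curl of F = (-24y^3, 24x y^2 + 24x, 0):
    (∇ × F)_x = ∂F_z/∂y - ∂F_y/∂z = 0,
    (∇ × F)_y = ∂F_x/∂z - ∂F_z/∂x = 0,
    (∇ × F)_z = ∂F_y/∂x - ∂F_x/∂y = 96y^2 + 24.

On z = 4, (curl F)_z = 96y^2 + 24.

Convert to polar (x = r cos θ, y = r sin θ, dA = r dr dθ); the integrand becomes 96r^2sin(θ)^2 + 24, so

    ∬_D (curl F)_z dA = ∫_0^{2π} ∫_0^{2} (96r^2sin(θ)^2 + 24) · r dr dθ.

Inner (r from 0 to 2): 384sin(θ)^2 + 48.
Outer (θ from 0 to 2π): 480π.

Therefore ∮_C F · dr = 480π.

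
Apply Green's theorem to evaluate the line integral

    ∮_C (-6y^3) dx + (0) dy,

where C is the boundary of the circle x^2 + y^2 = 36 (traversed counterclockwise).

Green's theorem converts the closed line integral into a double integral over the enclosed region D:

    ∮_C P dx + Q dy = ∬_D (∂Q/∂x - ∂P/∂y) dA.

Here P = -6y^3, Q = 0, so

    ∂Q/∂x = 0,    ∂P/∂y = -18y^2,
    ∂Q/∂x - ∂P/∂y = 18y^2.

D is the region x^2 + y^2 ≤ 36. Evaluating the double integral:

In polar coordinates (x = r cos θ, y = r sin θ, dA = r dr dθ) the integrand becomes 18r^2sin(θ)^2, so

    ∬_D (18y^2) dA = ∫_0^{2π} ∫_0^{6} (18r^2sin(θ)^2) · r dr dθ.

Inner (r from 0 to 6): 5832sin(θ)^2.
Outer (θ from 0 to 2π): 5832π.

Therefore ∮_C P dx + Q dy = 5832π.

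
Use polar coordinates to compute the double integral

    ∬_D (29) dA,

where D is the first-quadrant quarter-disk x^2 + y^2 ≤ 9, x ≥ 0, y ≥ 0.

The region D is 0 ≤ r ≤ 3, 0 ≤ θ ≤ π/2 in polar coordinates, where x = r cos(θ), y = r sin(θ), and dA = r dr dθ.

Under the substitution, the integrand becomes 29, so

    ∬_D (29) dA = ∫_{0}^{π/2} ∫_{0}^{3} (29) · r dr dθ.

Inner integral (in r): ∫_{0}^{3} (29) · r dr = 261/2.

Outer integral (in θ): ∫_{0}^{π/2} (261/2) dθ = 261π/4.

Therefore ∬_D (29) dA = 261π/4.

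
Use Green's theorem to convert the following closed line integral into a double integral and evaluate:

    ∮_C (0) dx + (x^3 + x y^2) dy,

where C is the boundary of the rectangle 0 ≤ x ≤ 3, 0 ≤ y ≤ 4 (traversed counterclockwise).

Green's theorem converts the closed line integral into a double integral over the enclosed region D:

    ∮_C P dx + Q dy = ∬_D (∂Q/∂x - ∂P/∂y) dA.

Here P = 0, Q = x^3 + x y^2, so

    ∂Q/∂x = 3x^2 + y^2,    ∂P/∂y = 0,
    ∂Q/∂x - ∂P/∂y = 3x^2 + y^2.

D is the region 0 ≤ x ≤ 3, 0 ≤ y ≤ 4. Evaluating the double integral:

    ∬_D (3x^2 + y^2) dA = ∫_0^{3} ∫_0^{4} (3x^2 + y^2) dy dx.

Inner (y from 0 to 4): 12x^2 + 64/3.
Outer (x from 0 to 3): 172.

Therefore ∮_C P dx + Q dy = 172.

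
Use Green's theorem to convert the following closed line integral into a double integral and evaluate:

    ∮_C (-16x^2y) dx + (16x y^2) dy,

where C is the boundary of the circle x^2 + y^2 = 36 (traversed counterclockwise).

Green's theorem converts the closed line integral into a double integral over the enclosed region D:

    ∮_C P dx + Q dy = ∬_D (∂Q/∂x - ∂P/∂y) dA.

Here P = -16x^2y, Q = 16x y^2, so

    ∂Q/∂x = 16y^2,    ∂P/∂y = -16x^2,
    ∂Q/∂x - ∂P/∂y = 16x^2 + 16y^2.

D is the region x^2 + y^2 ≤ 36. Evaluating the double integral:

In polar coordinates (x = r cos θ, y = r sin θ, dA = r dr dθ) the integrand becomes 16r^2, so

    ∬_D (16x^2 + 16y^2) dA = ∫_0^{2π} ∫_0^{6} (16r^2) · r dr dθ.

Inner (r from 0 to 6): 5184.
Outer (θ from 0 to 2π): 10368π.

Therefore ∮_C P dx + Q dy = 10368π.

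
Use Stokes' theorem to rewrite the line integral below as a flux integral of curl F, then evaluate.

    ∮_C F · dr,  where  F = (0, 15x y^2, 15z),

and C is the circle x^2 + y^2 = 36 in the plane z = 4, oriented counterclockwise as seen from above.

Let S be the flat disk x^2 + y^2 ≤ 36 in the plane z = 4, with upward unit normal n̂ = ẑ. By Stokes' theorem,

    ∮_C F · dr = ∬_S (∇ × F) · n̂ dS = ∬_D (curl F)_z dA,

where D is the disk x^2 + y^2 ≤ 36.

Compute the curl of F = (0, 15x y^2, 15z):
    (∇ × F)_x = ∂F_z/∂y - ∂F_y/∂z = 0,
    (∇ × F)_y = ∂F_x/∂z - ∂F_z/∂x = 0,
    (∇ × F)_z = ∂F_y/∂x - ∂F_x/∂y = 15y^2.

On z = 4, (curl F)_z = 15y^2.

Convert to polar (x = r cos θ, y = r sin θ, dA = r dr dθ); the integrand becomes 15r^2sin(θ)^2, so

    ∬_D (curl F)_z dA = ∫_0^{2π} ∫_0^{6} (15r^2sin(θ)^2) · r dr dθ.

Inner (r from 0 to 6): 4860sin(θ)^2.
Outer (θ from 0 to 2π): 4860π.

Therefore ∮_C F · dr = 4860π.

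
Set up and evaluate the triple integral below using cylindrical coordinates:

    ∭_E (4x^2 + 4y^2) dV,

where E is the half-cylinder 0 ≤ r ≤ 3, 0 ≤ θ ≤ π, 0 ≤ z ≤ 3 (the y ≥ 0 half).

In cylindrical coordinates, x = r cos(θ), y = r sin(θ), z = z, and dV = r dr dθ dz.

The integrand becomes 4r^2, so

    ∭_E (4x^2 + 4y^2) dV = ∫_{0}^{π} ∫_{0}^{3} ∫_{0}^{3} (4r^2) · r dz dr dθ.

Inner (z): 12r^3.
Middle (r from 0 to 3): 243.
Outer (θ): 243π.

Therefore the triple integral equals 243π.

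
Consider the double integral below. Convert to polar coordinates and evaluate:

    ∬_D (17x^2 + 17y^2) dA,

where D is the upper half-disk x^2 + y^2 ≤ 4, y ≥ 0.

The region D is 0 ≤ r ≤ 2, 0 ≤ θ ≤ π in polar coordinates, where x = r cos(θ), y = r sin(θ), and dA = r dr dθ.

Under the substitution, the integrand becomes 17r^2, so

    ∬_D (17x^2 + 17y^2) dA = ∫_{0}^{π} ∫_{0}^{2} (17r^2) · r dr dθ.

Inner integral (in r): ∫_{0}^{2} (17r^2) · r dr = 68.

Outer integral (in θ): ∫_{0}^{π} (68) dθ = 68π.

Therefore ∬_D (17x^2 + 17y^2) dA = 68π.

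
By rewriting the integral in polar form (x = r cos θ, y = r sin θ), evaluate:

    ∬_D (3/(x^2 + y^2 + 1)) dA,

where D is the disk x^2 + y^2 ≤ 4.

The region D is 0 ≤ r ≤ 2, 0 ≤ θ ≤ 2π in polar coordinates, where x = r cos(θ), y = r sin(θ), and dA = r dr dθ.

Under the substitution, the integrand becomes 3/(r^2 + 1), so

    ∬_D (3/(x^2 + y^2 + 1)) dA = ∫_{0}^{2π} ∫_{0}^{2} (3/(r^2 + 1)) · r dr dθ.

Inner integral (in r): ∫_{0}^{2} (3/(r^2 + 1)) · r dr = 3log(5)/2.

Outer integral (in θ): ∫_{0}^{2π} (3log(5)/2) dθ = 3π log(5).

Therefore ∬_D (3/(x^2 + y^2 + 1)) dA = 3π log(5).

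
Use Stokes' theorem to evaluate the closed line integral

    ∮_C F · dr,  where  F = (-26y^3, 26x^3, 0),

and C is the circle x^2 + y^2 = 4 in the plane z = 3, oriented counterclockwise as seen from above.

Let S be the flat disk x^2 + y^2 ≤ 4 in the plane z = 3, with upward unit normal n̂ = ẑ. By Stokes' theorem,

    ∮_C F · dr = ∬_S (∇ × F) · n̂ dS = ∬_D (curl F)_z dA,

where D is the disk x^2 + y^2 ≤ 4.

Compute the curl of F = (-26y^3, 26x^3, 0):
    (∇ × F)_x = ∂F_z/∂y - ∂F_y/∂z = 0,
    (∇ × F)_y = ∂F_x/∂z - ∂F_z/∂x = 0,
    (∇ × F)_z = ∂F_y/∂x - ∂F_x/∂y = 78x^2 + 78y^2.

On z = 3, (curl F)_z = 78x^2 + 78y^2.

Convert to polar (x = r cos θ, y = r sin θ, dA = r dr dθ); the integrand becomes 78r^2, so

    ∬_D (curl F)_z dA = ∫_0^{2π} ∫_0^{2} (78r^2) · r dr dθ.

Inner (r from 0 to 2): 312.
Outer (θ from 0 to 2π): 624π.

Therefore ∮_C F · dr = 624π.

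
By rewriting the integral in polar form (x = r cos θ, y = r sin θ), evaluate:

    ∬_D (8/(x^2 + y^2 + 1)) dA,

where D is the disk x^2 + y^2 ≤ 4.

The region D is 0 ≤ r ≤ 2, 0 ≤ θ ≤ 2π in polar coordinates, where x = r cos(θ), y = r sin(θ), and dA = r dr dθ.

Under the substitution, the integrand becomes 8/(r^2 + 1), so

    ∬_D (8/(x^2 + y^2 + 1)) dA = ∫_{0}^{2π} ∫_{0}^{2} (8/(r^2 + 1)) · r dr dθ.

Inner integral (in r): ∫_{0}^{2} (8/(r^2 + 1)) · r dr = log(625).

Outer integral (in θ): ∫_{0}^{2π} (log(625)) dθ = 8π log(5).

Therefore ∬_D (8/(x^2 + y^2 + 1)) dA = 8π log(5).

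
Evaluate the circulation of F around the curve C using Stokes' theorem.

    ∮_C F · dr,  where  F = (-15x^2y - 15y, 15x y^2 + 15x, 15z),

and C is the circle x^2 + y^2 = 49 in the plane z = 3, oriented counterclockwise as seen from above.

Let S be the flat disk x^2 + y^2 ≤ 49 in the plane z = 3, with upward unit normal n̂ = ẑ. By Stokes' theorem,

    ∮_C F · dr = ∬_S (∇ × F) · n̂ dS = ∬_D (curl F)_z dA,

where D is the disk x^2 + y^2 ≤ 49.

Compute the curl of F = (-15x^2y - 15y, 15x y^2 + 15x, 15z):
    (∇ × F)_x = ∂F_z/∂y - ∂F_y/∂z = 0,
    (∇ × F)_y = ∂F_x/∂z - ∂F_z/∂x = 0,
    (∇ × F)_z = ∂F_y/∂x - ∂F_x/∂y = 15x^2 + 15y^2 + 30.

On z = 3, (curl F)_z = 15x^2 + 15y^2 + 30.

Convert to polar (x = r cos θ, y = r sin θ, dA = r dr dθ); the integrand becomes 15r^2 + 30, so

    ∬_D (curl F)_z dA = ∫_0^{2π} ∫_0^{7} (15r^2 + 30) · r dr dθ.

Inner (r from 0 to 7): 38955/4.
Outer (θ from 0 to 2π): 38955π/2.

Therefore ∮_C F · dr = 38955π/2.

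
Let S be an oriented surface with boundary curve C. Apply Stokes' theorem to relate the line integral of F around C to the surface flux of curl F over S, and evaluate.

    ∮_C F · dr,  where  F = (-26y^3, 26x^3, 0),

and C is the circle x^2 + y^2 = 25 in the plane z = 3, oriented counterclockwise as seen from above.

Let S be the flat disk x^2 + y^2 ≤ 25 in the plane z = 3, with upward unit normal n̂ = ẑ. By Stokes' theorem,

    ∮_C F · dr = ∬_S (∇ × F) · n̂ dS = ∬_D (curl F)_z dA,

where D is the disk x^2 + y^2 ≤ 25.

Compute the curl of F = (-26y^3, 26x^3, 0):
    (∇ × F)_x = ∂F_z/∂y - ∂F_y/∂z = 0,
    (∇ × F)_y = ∂F_x/∂z - ∂F_z/∂x = 0,
    (∇ × F)_z = ∂F_y/∂x - ∂F_x/∂y = 78x^2 + 78y^2.

On z = 3, (curl F)_z = 78x^2 + 78y^2.

Convert to polar (x = r cos θ, y = r sin θ, dA = r dr dθ); the integrand becomes 78r^2, so

    ∬_D (curl F)_z dA = ∫_0^{2π} ∫_0^{5} (78r^2) · r dr dθ.

Inner (r from 0 to 5): 24375/2.
Outer (θ from 0 to 2π): 24375π.

Therefore ∮_C F · dr = 24375π.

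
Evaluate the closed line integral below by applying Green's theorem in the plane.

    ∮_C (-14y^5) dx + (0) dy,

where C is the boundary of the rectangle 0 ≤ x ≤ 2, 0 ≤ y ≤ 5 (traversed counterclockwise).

Green's theorem converts the closed line integral into a double integral over the enclosed region D:

    ∮_C P dx + Q dy = ∬_D (∂Q/∂x - ∂P/∂y) dA.

Here P = -14y^5, Q = 0, so

    ∂Q/∂x = 0,    ∂P/∂y = -70y^4,
    ∂Q/∂x - ∂P/∂y = 70y^4.

D is the region 0 ≤ x ≤ 2, 0 ≤ y ≤ 5. Evaluating the double integral:

    ∬_D (70y^4) dA = ∫_0^{2} ∫_0^{5} (70y^4) dy dx.

Inner (y from 0 to 5): 43750.
Outer (x from 0 to 2): 87500.

Therefore ∮_C P dx + Q dy = 87500.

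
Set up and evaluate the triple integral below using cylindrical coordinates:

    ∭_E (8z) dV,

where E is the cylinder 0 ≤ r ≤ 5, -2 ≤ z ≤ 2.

In cylindrical coordinates, x = r cos(θ), y = r sin(θ), z = z, and dV = r dr dθ dz.

The integrand becomes 8z, so

    ∭_E (8z) dV = ∫_{0}^{2π} ∫_{0}^{5} ∫_{-2}^{2} (8z) · r dz dr dθ.

Inner (z): 0.
Middle (r from 0 to 5): 0.
Outer (θ): 0.

Therefore the triple integral equals 0.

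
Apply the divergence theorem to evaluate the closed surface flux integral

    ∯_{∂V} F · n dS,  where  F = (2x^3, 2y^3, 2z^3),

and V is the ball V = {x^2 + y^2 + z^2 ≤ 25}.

By the divergence theorem,

    ∯_{∂V} F · n dS = ∭_V (∇ · F) dV.

Compute the divergence:
    ∇ · F = ∂F_x/∂x + ∂F_y/∂y + ∂F_z/∂z = 6x^2 + 6y^2 + 6z^2.

In spherical coordinates, x = ρ sin(φ) cos(θ), y = ρ sin(φ) sin(θ), z = ρ cos(φ), dV = ρ^2 sin(φ) dρ dφ dθ, with 0 ≤ ρ ≤ 5, 0 ≤ φ ≤ π, 0 ≤ θ ≤ 2π.

The integrand, after substitution and multiplying by the volume element, becomes (6ρ^2) · ρ^2 sin(φ), so

    ∭_V (∇·F) dV = ∫_0^{2π} ∫_0^{π} ∫_0^{5} (6ρ^2) · ρ^2 sin(φ) dρ dφ dθ.

Inner (ρ from 0 to 5): 3750sin(φ).
Middle (φ from 0 to π): 7500.
Outer (θ from 0 to 2π): 15000π.

Therefore ∯_{∂V} F · n dS = 15000π.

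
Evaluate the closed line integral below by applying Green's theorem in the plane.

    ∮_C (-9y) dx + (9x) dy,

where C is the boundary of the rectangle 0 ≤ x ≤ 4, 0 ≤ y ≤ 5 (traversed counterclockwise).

Green's theorem converts the closed line integral into a double integral over the enclosed region D:

    ∮_C P dx + Q dy = ∬_D (∂Q/∂x - ∂P/∂y) dA.

Here P = -9y, Q = 9x, so

    ∂Q/∂x = 9,    ∂P/∂y = -9,
    ∂Q/∂x - ∂P/∂y = 18.

D is the region 0 ≤ x ≤ 4, 0 ≤ y ≤ 5. Evaluating the double integral:

    ∬_D (18) dA = ∫_0^{4} ∫_0^{5} (18) dy dx.

Inner (y from 0 to 5): 90.
Outer (x from 0 to 4): 360.

Therefore ∮_C P dx + Q dy = 360.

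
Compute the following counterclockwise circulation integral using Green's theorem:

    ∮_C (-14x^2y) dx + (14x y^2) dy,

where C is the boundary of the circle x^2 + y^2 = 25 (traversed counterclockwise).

Green's theorem converts the closed line integral into a double integral over the enclosed region D:

    ∮_C P dx + Q dy = ∬_D (∂Q/∂x - ∂P/∂y) dA.

Here P = -14x^2y, Q = 14x y^2, so

    ∂Q/∂x = 14y^2,    ∂P/∂y = -14x^2,
    ∂Q/∂x - ∂P/∂y = 14x^2 + 14y^2.

D is the region x^2 + y^2 ≤ 25. Evaluating the double integral:

In polar coordinates (x = r cos θ, y = r sin θ, dA = r dr dθ) the integrand becomes 14r^2, so

    ∬_D (14x^2 + 14y^2) dA = ∫_0^{2π} ∫_0^{5} (14r^2) · r dr dθ.

Inner (r from 0 to 5): 4375/2.
Outer (θ from 0 to 2π): 4375π.

Therefore ∮_C P dx + Q dy = 4375π.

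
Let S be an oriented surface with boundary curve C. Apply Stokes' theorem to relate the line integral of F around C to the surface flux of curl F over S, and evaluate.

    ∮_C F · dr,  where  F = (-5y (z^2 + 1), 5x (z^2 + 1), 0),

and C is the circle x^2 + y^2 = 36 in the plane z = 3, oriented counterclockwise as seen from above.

Let S be the flat disk x^2 + y^2 ≤ 36 in the plane z = 3, with upward unit normal n̂ = ẑ. By Stokes' theorem,

    ∮_C F · dr = ∬_S (∇ × F) · n̂ dS = ∬_D (curl F)_z dA,

where D is the disk x^2 + y^2 ≤ 36.

Compute the curl of F = (-5y (z^2 + 1), 5x (z^2 + 1), 0):
    (∇ × F)_x = ∂F_z/∂y - ∂F_y/∂z = -10x z,
    (∇ × F)_y = ∂F_x/∂z - ∂F_z/∂x = -10y z,
    (∇ × F)_z = ∂F_y/∂x - ∂F_x/∂y = 10z^2 + 10.

On z = 3, (curl F)_z = 100.

Convert to polar (x = r cos θ, y = r sin θ, dA = r dr dθ); the integrand becomes 100, so

    ∬_D (curl F)_z dA = ∫_0^{2π} ∫_0^{6} (100) · r dr dθ.

Inner (r from 0 to 6): 1800.
Outer (θ from 0 to 2π): 3600π.

Therefore ∮_C F · dr = 3600π.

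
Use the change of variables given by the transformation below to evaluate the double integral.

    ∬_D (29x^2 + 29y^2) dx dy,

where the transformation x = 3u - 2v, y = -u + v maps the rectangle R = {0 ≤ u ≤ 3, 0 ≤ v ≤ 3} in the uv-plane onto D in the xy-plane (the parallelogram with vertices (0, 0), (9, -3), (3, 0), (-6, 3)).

Compute the Jacobian determinant of (x, y) with respect to (u, v):

    ∂(x,y)/∂(u,v) = | 3  -2 | = (3)(1) - (-2)(-1) = 1.
                   | -1  1 |

Its absolute value is |J| = 1 (the area scaling factor).

Substituting x = 3u - 2v, y = -u + v into the integrand,

    29x^2 + 29y^2 → 290u^2 - 406u v + 145v^2,

so the integral becomes

    ∬_R (290u^2 - 406u v + 145v^2) · |J| du dv = ∫_0^3 ∫_0^3 (290u^2 - 406u v + 145v^2) dv du.

Inner (v): 870u^2 - 1827u + 1305.
Outer (u): 7047/2.

Therefore ∬_D (29x^2 + 29y^2) dx dy = 7047/2.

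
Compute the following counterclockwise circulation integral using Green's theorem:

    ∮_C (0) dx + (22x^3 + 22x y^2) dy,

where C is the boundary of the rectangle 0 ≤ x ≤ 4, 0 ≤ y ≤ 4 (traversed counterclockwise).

Green's theorem converts the closed line integral into a double integral over the enclosed region D:

    ∮_C P dx + Q dy = ∬_D (∂Q/∂x - ∂P/∂y) dA.

Here P = 0, Q = 22x^3 + 22x y^2, so

    ∂Q/∂x = 66x^2 + 22y^2,    ∂P/∂y = 0,
    ∂Q/∂x - ∂P/∂y = 66x^2 + 22y^2.

D is the region 0 ≤ x ≤ 4, 0 ≤ y ≤ 4. Evaluating the double integral:

    ∬_D (66x^2 + 22y^2) dA = ∫_0^{4} ∫_0^{4} (66x^2 + 22y^2) dy dx.

Inner (y from 0 to 4): 264x^2 + 1408/3.
Outer (x from 0 to 4): 22528/3.

Therefore ∮_C P dx + Q dy = 22528/3.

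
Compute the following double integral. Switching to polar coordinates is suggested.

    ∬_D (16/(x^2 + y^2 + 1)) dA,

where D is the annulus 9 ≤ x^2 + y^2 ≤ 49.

The region D is 3 ≤ r ≤ 7, 0 ≤ θ ≤ 2π in polar coordinates, where x = r cos(θ), y = r sin(θ), and dA = r dr dθ.

Under the substitution, the integrand becomes 16/(r^2 + 1), so

    ∬_D (16/(x^2 + y^2 + 1)) dA = ∫_{0}^{2π} ∫_{3}^{7} (16/(r^2 + 1)) · r dr dθ.

Inner integral (in r): ∫_{3}^{7} (16/(r^2 + 1)) · r dr = log(390625).

Outer integral (in θ): ∫_{0}^{2π} (log(390625)) dθ = 16π log(5).

Therefore ∬_D (16/(x^2 + y^2 + 1)) dA = 16π log(5).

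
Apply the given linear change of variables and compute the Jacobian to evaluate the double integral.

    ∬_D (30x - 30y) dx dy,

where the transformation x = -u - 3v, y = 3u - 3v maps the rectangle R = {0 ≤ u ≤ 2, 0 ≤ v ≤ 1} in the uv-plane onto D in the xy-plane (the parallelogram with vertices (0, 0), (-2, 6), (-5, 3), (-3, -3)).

Compute the Jacobian determinant of (x, y) with respect to (u, v):

    ∂(x,y)/∂(u,v) = | -1  -3 | = (-1)(-3) - (-3)(3) = 12.
                   | 3  -3 |

Its absolute value is |J| = 12 (the area scaling factor).

Substituting x = -u - 3v, y = 3u - 3v into the integrand,

    30x - 30y → -120u,

so the integral becomes

    ∬_R (-120u) · |J| du dv = ∫_0^2 ∫_0^1 (-1440u) dv du.

Inner (v): -1440u.
Outer (u): -2880.

Therefore ∬_D (30x - 30y) dx dy = -2880.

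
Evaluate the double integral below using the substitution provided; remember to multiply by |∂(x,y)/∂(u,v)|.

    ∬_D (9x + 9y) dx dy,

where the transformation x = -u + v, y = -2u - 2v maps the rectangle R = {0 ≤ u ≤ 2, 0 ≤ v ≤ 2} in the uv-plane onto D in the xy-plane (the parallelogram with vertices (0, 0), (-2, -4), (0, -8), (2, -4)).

Compute the Jacobian determinant of (x, y) with respect to (u, v):

    ∂(x,y)/∂(u,v) = | -1  1 | = (-1)(-2) - (1)(-2) = 4.
                   | -2  -2 |

Its absolute value is |J| = 4 (the area scaling factor).

Substituting x = -u + v, y = -2u - 2v into the integrand,

    9x + 9y → -27u - 9v,

so the integral becomes

    ∬_R (-27u - 9v) · |J| du dv = ∫_0^2 ∫_0^2 (-108u - 36v) dv du.

Inner (v): -216u - 72.
Outer (u): -576.

Therefore ∬_D (9x + 9y) dx dy = -576.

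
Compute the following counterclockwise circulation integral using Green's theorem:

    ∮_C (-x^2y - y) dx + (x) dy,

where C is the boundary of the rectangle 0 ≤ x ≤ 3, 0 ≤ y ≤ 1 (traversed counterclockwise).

Green's theorem converts the closed line integral into a double integral over the enclosed region D:

    ∮_C P dx + Q dy = ∬_D (∂Q/∂x - ∂P/∂y) dA.

Here P = -x^2y - y, Q = x, so

    ∂Q/∂x = 1,    ∂P/∂y = -x^2 - 1,
    ∂Q/∂x - ∂P/∂y = x^2 + 2.

D is the region 0 ≤ x ≤ 3, 0 ≤ y ≤ 1. Evaluating the double integral:

    ∬_D (x^2 + 2) dA = ∫_0^{3} ∫_0^{1} (x^2 + 2) dy dx.

Inner (y from 0 to 1): x^2 + 2.
Outer (x from 0 to 3): 15.

Therefore ∮_C P dx + Q dy = 15.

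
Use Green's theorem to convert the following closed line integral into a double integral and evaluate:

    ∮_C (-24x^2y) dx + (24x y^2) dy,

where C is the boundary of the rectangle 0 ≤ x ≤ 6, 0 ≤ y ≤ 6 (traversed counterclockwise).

Green's theorem converts the closed line integral into a double integral over the enclosed region D:

    ∮_C P dx + Q dy = ∬_D (∂Q/∂x - ∂P/∂y) dA.

Here P = -24x^2y, Q = 24x y^2, so

    ∂Q/∂x = 24y^2,    ∂P/∂y = -24x^2,
    ∂Q/∂x - ∂P/∂y = 24x^2 + 24y^2.

D is the region 0 ≤ x ≤ 6, 0 ≤ y ≤ 6. Evaluating the double integral:

    ∬_D (24x^2 + 24y^2) dA = ∫_0^{6} ∫_0^{6} (24x^2 + 24y^2) dy dx.

Inner (y from 0 to 6): 144x^2 + 1728.
Outer (x from 0 to 6): 20736.

Therefore ∮_C P dx + Q dy = 20736.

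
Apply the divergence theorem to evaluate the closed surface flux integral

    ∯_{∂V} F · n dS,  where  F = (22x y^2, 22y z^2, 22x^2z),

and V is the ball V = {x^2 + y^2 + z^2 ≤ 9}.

By the divergence theorem,

    ∯_{∂V} F · n dS = ∭_V (∇ · F) dV.

Compute the divergence:
    ∇ · F = ∂F_x/∂x + ∂F_y/∂y + ∂F_z/∂z = 22y^2 + 22z^2 + 22x^2 = 22x^2 + 22y^2 + 22z^2.

In spherical coordinates, x = ρ sin(φ) cos(θ), y = ρ sin(φ) sin(θ), z = ρ cos(φ), dV = ρ^2 sin(φ) dρ dφ dθ, with 0 ≤ ρ ≤ 3, 0 ≤ φ ≤ π, 0 ≤ θ ≤ 2π.

The integrand, after substitution and multiplying by the volume element, becomes (22ρ^2) · ρ^2 sin(φ), so

    ∭_V (∇·F) dV = ∫_0^{2π} ∫_0^{π} ∫_0^{3} (22ρ^2) · ρ^2 sin(φ) dρ dφ dθ.

Inner (ρ from 0 to 3): 5346sin(φ)/5.
Middle (φ from 0 to π): 10692/5.
Outer (θ from 0 to 2π): 21384π/5.

Therefore ∯_{∂V} F · n dS = 21384π/5.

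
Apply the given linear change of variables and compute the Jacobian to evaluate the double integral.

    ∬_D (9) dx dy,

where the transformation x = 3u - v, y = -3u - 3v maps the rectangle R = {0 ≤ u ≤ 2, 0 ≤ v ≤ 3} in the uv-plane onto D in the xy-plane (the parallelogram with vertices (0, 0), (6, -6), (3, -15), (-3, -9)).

Compute the Jacobian determinant of (x, y) with respect to (u, v):

    ∂(x,y)/∂(u,v) = | 3  -1 | = (3)(-3) - (-1)(-3) = -12.
                   | -3  -3 |

Its absolute value is |J| = 12 (the area scaling factor).

Substituting x = 3u - v, y = -3u - 3v into the integrand,

    9 → 9,

so the integral becomes

    ∬_R (9) · |J| du dv = ∫_0^2 ∫_0^3 (108) dv du.

Inner (v): 324.
Outer (u): 648.

Therefore ∬_D (9) dx dy = 648.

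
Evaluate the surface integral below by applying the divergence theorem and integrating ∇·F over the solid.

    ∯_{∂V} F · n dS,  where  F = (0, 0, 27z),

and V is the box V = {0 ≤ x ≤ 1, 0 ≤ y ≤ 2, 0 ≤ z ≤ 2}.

By the divergence theorem,

    ∯_{∂V} F · n dS = ∭_V (∇ · F) dV.

Compute the divergence:
    ∇ · F = ∂F_x/∂x + ∂F_y/∂y + ∂F_z/∂z = 0 + 0 + 27 = 27.

V is a rectangular box, so dV = dx dy dz with 0 ≤ x ≤ 1, 0 ≤ y ≤ 2, 0 ≤ z ≤ 2.

Integrate (27) over V as an iterated integral:

    ∭_V (∇·F) dV = ∫_0^{1} ∫_0^{2} ∫_0^{2} (27) dz dy dx.

Inner (z from 0 to 2): 54.
Middle (y from 0 to 2): 108.
Outer (x from 0 to 1): 108.

Therefore ∯_{∂V} F · n dS = 108.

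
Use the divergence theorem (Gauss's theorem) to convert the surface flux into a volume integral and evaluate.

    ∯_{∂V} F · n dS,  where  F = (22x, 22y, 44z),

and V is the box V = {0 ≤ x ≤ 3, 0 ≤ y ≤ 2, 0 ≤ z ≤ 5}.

By the divergence theorem,

    ∯_{∂V} F · n dS = ∭_V (∇ · F) dV.

Compute the divergence:
    ∇ · F = ∂F_x/∂x + ∂F_y/∂y + ∂F_z/∂z = 22 + 22 + 44 = 88.

V is a rectangular box, so dV = dx dy dz with 0 ≤ x ≤ 3, 0 ≤ y ≤ 2, 0 ≤ z ≤ 5.

Integrate (88) over V as an iterated integral:

    ∭_V (∇·F) dV = ∫_0^{3} ∫_0^{2} ∫_0^{5} (88) dz dy dx.

Inner (z from 0 to 5): 440.
Middle (y from 0 to 2): 880.
Outer (x from 0 to 3): 2640.

Therefore ∯_{∂V} F · n dS = 2640.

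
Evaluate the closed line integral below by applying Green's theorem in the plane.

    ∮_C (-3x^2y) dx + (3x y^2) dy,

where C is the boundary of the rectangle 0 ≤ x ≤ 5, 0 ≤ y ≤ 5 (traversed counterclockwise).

Green's theorem converts the closed line integral into a double integral over the enclosed region D:

    ∮_C P dx + Q dy = ∬_D (∂Q/∂x - ∂P/∂y) dA.

Here P = -3x^2y, Q = 3x y^2, so

    ∂Q/∂x = 3y^2,    ∂P/∂y = -3x^2,
    ∂Q/∂x - ∂P/∂y = 3x^2 + 3y^2.

D is the region 0 ≤ x ≤ 5, 0 ≤ y ≤ 5. Evaluating the double integral:

    ∬_D (3x^2 + 3y^2) dA = ∫_0^{5} ∫_0^{5} (3x^2 + 3y^2) dy dx.

Inner (y from 0 to 5): 15x^2 + 125.
Outer (x from 0 to 5): 1250.

Therefore ∮_C P dx + Q dy = 1250.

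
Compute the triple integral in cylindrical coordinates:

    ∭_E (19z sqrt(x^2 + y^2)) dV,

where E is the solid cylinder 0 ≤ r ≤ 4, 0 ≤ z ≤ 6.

In cylindrical coordinates, x = r cos(θ), y = r sin(θ), z = z, and dV = r dr dθ dz.

The integrand becomes 19r z, so

    ∭_E (19z sqrt(x^2 + y^2)) dV = ∫_{0}^{2π} ∫_{0}^{4} ∫_{0}^{6} (19r z) · r dz dr dθ.

Inner (z): 342r^2.
Middle (r from 0 to 4): 7296.
Outer (θ): 14592π.

Therefore the triple integral equals 14592π.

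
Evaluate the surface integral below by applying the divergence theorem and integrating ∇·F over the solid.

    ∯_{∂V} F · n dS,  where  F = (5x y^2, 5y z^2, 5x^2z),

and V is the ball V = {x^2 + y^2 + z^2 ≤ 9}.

By the divergence theorem,

    ∯_{∂V} F · n dS = ∭_V (∇ · F) dV.

Compute the divergence:
    ∇ · F = ∂F_x/∂x + ∂F_y/∂y + ∂F_z/∂z = 5y^2 + 5z^2 + 5x^2 = 5x^2 + 5y^2 + 5z^2.

In spherical coordinates, x = ρ sin(φ) cos(θ), y = ρ sin(φ) sin(θ), z = ρ cos(φ), dV = ρ^2 sin(φ) dρ dφ dθ, with 0 ≤ ρ ≤ 3, 0 ≤ φ ≤ π, 0 ≤ θ ≤ 2π.

The integrand, after substitution and multiplying by the volume element, becomes (5ρ^2) · ρ^2 sin(φ), so

    ∭_V (∇·F) dV = ∫_0^{2π} ∫_0^{π} ∫_0^{3} (5ρ^2) · ρ^2 sin(φ) dρ dφ dθ.

Inner (ρ from 0 to 3): 243sin(φ).
Middle (φ from 0 to π): 486.
Outer (θ from 0 to 2π): 972π.

Therefore ∯_{∂V} F · n dS = 972π.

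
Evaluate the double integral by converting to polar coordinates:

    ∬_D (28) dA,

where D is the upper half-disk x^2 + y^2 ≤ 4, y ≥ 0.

The region D is 0 ≤ r ≤ 2, 0 ≤ θ ≤ π in polar coordinates, where x = r cos(θ), y = r sin(θ), and dA = r dr dθ.

Under the substitution, the integrand becomes 28, so

    ∬_D (28) dA = ∫_{0}^{π} ∫_{0}^{2} (28) · r dr dθ.

Inner integral (in r): ∫_{0}^{2} (28) · r dr = 56.

Outer integral (in θ): ∫_{0}^{π} (56) dθ = 56π.

Therefore ∬_D (28) dA = 56π.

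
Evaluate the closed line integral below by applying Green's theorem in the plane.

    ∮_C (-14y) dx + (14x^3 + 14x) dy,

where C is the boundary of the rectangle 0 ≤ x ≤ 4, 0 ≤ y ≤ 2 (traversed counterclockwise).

Green's theorem converts the closed line integral into a double integral over the enclosed region D:

    ∮_C P dx + Q dy = ∬_D (∂Q/∂x - ∂P/∂y) dA.

Here P = -14y, Q = 14x^3 + 14x, so

    ∂Q/∂x = 42x^2 + 14,    ∂P/∂y = -14,
    ∂Q/∂x - ∂P/∂y = 42x^2 + 28.

D is the region 0 ≤ x ≤ 4, 0 ≤ y ≤ 2. Evaluating the double integral:

    ∬_D (42x^2 + 28) dA = ∫_0^{4} ∫_0^{2} (42x^2 + 28) dy dx.

Inner (y from 0 to 2): 84x^2 + 56.
Outer (x from 0 to 4): 2016.

Therefore ∮_C P dx + Q dy = 2016.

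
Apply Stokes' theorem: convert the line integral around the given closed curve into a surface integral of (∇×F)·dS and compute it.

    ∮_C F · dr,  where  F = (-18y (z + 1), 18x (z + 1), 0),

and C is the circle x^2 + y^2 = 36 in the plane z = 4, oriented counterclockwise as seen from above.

Let S be the flat disk x^2 + y^2 ≤ 36 in the plane z = 4, with upward unit normal n̂ = ẑ. By Stokes' theorem,

    ∮_C F · dr = ∬_S (∇ × F) · n̂ dS = ∬_D (curl F)_z dA,

where D is the disk x^2 + y^2 ≤ 36.

Compute the curl of F = (-18y (z + 1), 18x (z + 1), 0):
    (∇ × F)_x = ∂F_z/∂y - ∂F_y/∂z = -18x,
    (∇ × F)_y = ∂F_x/∂z - ∂F_z/∂x = -18y,
    (∇ × F)_z = ∂F_y/∂x - ∂F_x/∂y = 36z + 36.

On z = 4, (curl F)_z = 180.

Convert to polar (x = r cos θ, y = r sin θ, dA = r dr dθ); the integrand becomes 180, so

    ∬_D (curl F)_z dA = ∫_0^{2π} ∫_0^{6} (180) · r dr dθ.

Inner (r from 0 to 6): 3240.
Outer (θ from 0 to 2π): 6480π.

Therefore ∮_C F · dr = 6480π.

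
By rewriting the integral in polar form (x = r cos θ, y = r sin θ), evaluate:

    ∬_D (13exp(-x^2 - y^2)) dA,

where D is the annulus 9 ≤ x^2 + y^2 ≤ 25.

The region D is 3 ≤ r ≤ 5, 0 ≤ θ ≤ 2π in polar coordinates, where x = r cos(θ), y = r sin(θ), and dA = r dr dθ.

Under the substitution, the integrand becomes 13exp(-r^2), so

    ∬_D (13exp(-x^2 - y^2)) dA = ∫_{0}^{2π} ∫_{3}^{5} (13exp(-r^2)) · r dr dθ.

Inner integral (in r): ∫_{3}^{5} (13exp(-r^2)) · r dr = -(13 - 13exp(16))exp(-25)/2.

Outer integral (in θ): ∫_{0}^{2π} (-(13 - 13exp(16))exp(-25)/2) dθ = -13π (1 - exp(16))exp(-25).

Therefore ∬_D (13exp(-x^2 - y^2)) dA = -13π (1 - exp(16))exp(-25).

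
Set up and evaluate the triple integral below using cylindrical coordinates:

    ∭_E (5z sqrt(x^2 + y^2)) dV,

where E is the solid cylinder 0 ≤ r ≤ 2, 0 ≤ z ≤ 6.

In cylindrical coordinates, x = r cos(θ), y = r sin(θ), z = z, and dV = r dr dθ dz.

The integrand becomes 5r z, so

    ∭_E (5z sqrt(x^2 + y^2)) dV = ∫_{0}^{2π} ∫_{0}^{2} ∫_{0}^{6} (5r z) · r dz dr dθ.

Inner (z): 90r^2.
Middle (r from 0 to 2): 240.
Outer (θ): 480π.

Therefore the triple integral equals 480π.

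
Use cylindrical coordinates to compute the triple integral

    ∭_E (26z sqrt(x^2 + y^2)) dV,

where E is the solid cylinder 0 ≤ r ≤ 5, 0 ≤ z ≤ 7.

In cylindrical coordinates, x = r cos(θ), y = r sin(θ), z = z, and dV = r dr dθ dz.

The integrand becomes 26r z, so

    ∭_E (26z sqrt(x^2 + y^2)) dV = ∫_{0}^{2π} ∫_{0}^{5} ∫_{0}^{7} (26r z) · r dz dr dθ.

Inner (z): 637r^2.
Middle (r from 0 to 5): 79625/3.
Outer (θ): 159250π/3.

Therefore the triple integral equals 159250π/3.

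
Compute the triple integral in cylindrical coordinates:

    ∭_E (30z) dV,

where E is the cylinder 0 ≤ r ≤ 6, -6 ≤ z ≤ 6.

In cylindrical coordinates, x = r cos(θ), y = r sin(θ), z = z, and dV = r dr dθ dz.

The integrand becomes 30z, so

    ∭_E (30z) dV = ∫_{0}^{2π} ∫_{0}^{6} ∫_{-6}^{6} (30z) · r dz dr dθ.

Inner (z): 0.
Middle (r from 0 to 6): 0.
Outer (θ): 0.

Therefore the triple integral equals 0.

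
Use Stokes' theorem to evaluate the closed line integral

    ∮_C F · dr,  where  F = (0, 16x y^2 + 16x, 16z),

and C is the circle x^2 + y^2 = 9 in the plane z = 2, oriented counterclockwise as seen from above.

Let S be the flat disk x^2 + y^2 ≤ 9 in the plane z = 2, with upward unit normal n̂ = ẑ. By Stokes' theorem,

    ∮_C F · dr = ∬_S (∇ × F) · n̂ dS = ∬_D (curl F)_z dA,

where D is the disk x^2 + y^2 ≤ 9.

Compute the curl of F = (0, 16x y^2 + 16x, 16z):
    (∇ × F)_x = ∂F_z/∂y - ∂F_y/∂z = 0,
    (∇ × F)_y = ∂F_x/∂z - ∂F_z/∂x = 0,
    (∇ × F)_z = ∂F_y/∂x - ∂F_x/∂y = 16y^2 + 16.

On z = 2, (curl F)_z = 16y^2 + 16.

Convert to polar (x = r cos θ, y = r sin θ, dA = r dr dθ); the integrand becomes 16r^2sin(θ)^2 + 16, so

    ∬_D (curl F)_z dA = ∫_0^{2π} ∫_0^{3} (16r^2sin(θ)^2 + 16) · r dr dθ.

Inner (r from 0 to 3): 324sin(θ)^2 + 72.
Outer (θ from 0 to 2π): 468π.

Therefore ∮_C F · dr = 468π.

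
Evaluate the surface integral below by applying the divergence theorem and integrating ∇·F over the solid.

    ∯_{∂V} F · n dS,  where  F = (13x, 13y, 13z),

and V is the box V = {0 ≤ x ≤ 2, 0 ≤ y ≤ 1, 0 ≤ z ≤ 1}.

By the divergence theorem,

    ∯_{∂V} F · n dS = ∭_V (∇ · F) dV.

Compute the divergence:
    ∇ · F = ∂F_x/∂x + ∂F_y/∂y + ∂F_z/∂z = 13 + 13 + 13 = 39.

V is a rectangular box, so dV = dx dy dz with 0 ≤ x ≤ 2, 0 ≤ y ≤ 1, 0 ≤ z ≤ 1.

Integrate (39) over V as an iterated integral:

    ∭_V (∇·F) dV = ∫_0^{2} ∫_0^{1} ∫_0^{1} (39) dz dy dx.

Inner (z from 0 to 1): 39.
Middle (y from 0 to 1): 39.
Outer (x from 0 to 2): 78.

Therefore ∯_{∂V} F · n dS = 78.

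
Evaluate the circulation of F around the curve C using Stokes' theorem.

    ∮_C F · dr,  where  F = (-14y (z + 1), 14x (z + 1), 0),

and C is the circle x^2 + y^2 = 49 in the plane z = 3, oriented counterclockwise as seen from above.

Let S be the flat disk x^2 + y^2 ≤ 49 in the plane z = 3, with upward unit normal n̂ = ẑ. By Stokes' theorem,

    ∮_C F · dr = ∬_S (∇ × F) · n̂ dS = ∬_D (curl F)_z dA,

where D is the disk x^2 + y^2 ≤ 49.

Compute the curl of F = (-14y (z + 1), 14x (z + 1), 0):
    (∇ × F)_x = ∂F_z/∂y - ∂F_y/∂z = -14x,
    (∇ × F)_y = ∂F_x/∂z - ∂F_z/∂x = -14y,
    (∇ × F)_z = ∂F_y/∂x - ∂F_x/∂y = 28z + 28.

On z = 3, (curl F)_z = 112.

Convert to polar (x = r cos θ, y = r sin θ, dA = r dr dθ); the integrand becomes 112, so

    ∬_D (curl F)_z dA = ∫_0^{2π} ∫_0^{7} (112) · r dr dθ.

Inner (r from 0 to 7): 2744.
Outer (θ from 0 to 2π): 5488π.

Therefore ∮_C F · dr = 5488π.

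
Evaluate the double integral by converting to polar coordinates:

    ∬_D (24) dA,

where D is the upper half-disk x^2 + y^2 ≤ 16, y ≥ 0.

The region D is 0 ≤ r ≤ 4, 0 ≤ θ ≤ π in polar coordinates, where x = r cos(θ), y = r sin(θ), and dA = r dr dθ.

Under the substitution, the integrand becomes 24, so

    ∬_D (24) dA = ∫_{0}^{π} ∫_{0}^{4} (24) · r dr dθ.

Inner integral (in r): ∫_{0}^{4} (24) · r dr = 192.

Outer integral (in θ): ∫_{0}^{π} (192) dθ = 192π.

Therefore ∬_D (24) dA = 192π.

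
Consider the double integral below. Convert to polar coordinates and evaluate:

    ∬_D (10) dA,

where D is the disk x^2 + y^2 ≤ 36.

The region D is 0 ≤ r ≤ 6, 0 ≤ θ ≤ 2π in polar coordinates, where x = r cos(θ), y = r sin(θ), and dA = r dr dθ.

Under the substitution, the integrand becomes 10, so

    ∬_D (10) dA = ∫_{0}^{2π} ∫_{0}^{6} (10) · r dr dθ.

Inner integral (in r): ∫_{0}^{6} (10) · r dr = 180.

Outer integral (in θ): ∫_{0}^{2π} (180) dθ = 360π.

Therefore ∬_D (10) dA = 360π.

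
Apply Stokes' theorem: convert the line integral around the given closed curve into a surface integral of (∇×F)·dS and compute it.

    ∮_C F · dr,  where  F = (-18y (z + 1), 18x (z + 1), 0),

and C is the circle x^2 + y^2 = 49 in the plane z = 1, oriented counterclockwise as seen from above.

Let S be the flat disk x^2 + y^2 ≤ 49 in the plane z = 1, with upward unit normal n̂ = ẑ. By Stokes' theorem,

    ∮_C F · dr = ∬_S (∇ × F) · n̂ dS = ∬_D (curl F)_z dA,

where D is the disk x^2 + y^2 ≤ 49.

Compute the curl of F = (-18y (z + 1), 18x (z + 1), 0):
    (∇ × F)_x = ∂F_z/∂y - ∂F_y/∂z = -18x,
    (∇ × F)_y = ∂F_x/∂z - ∂F_z/∂x = -18y,
    (∇ × F)_z = ∂F_y/∂x - ∂F_x/∂y = 36z + 36.

On z = 1, (curl F)_z = 72.

Convert to polar (x = r cos θ, y = r sin θ, dA = r dr dθ); the integrand becomes 72, so

    ∬_D (curl F)_z dA = ∫_0^{2π} ∫_0^{7} (72) · r dr dθ.

Inner (r from 0 to 7): 1764.
Outer (θ from 0 to 2π): 3528π.

Therefore ∮_C F · dr = 3528π.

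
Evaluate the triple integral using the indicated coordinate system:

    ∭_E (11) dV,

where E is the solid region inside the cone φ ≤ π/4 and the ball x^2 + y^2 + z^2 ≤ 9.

In spherical coordinates, x = ρ sin(φ) cos(θ), y = ρ sin(φ) sin(θ), z = ρ cos(φ), and dV = ρ^2 sin(φ) dρ dφ dθ.

The integrand becomes 11, so

    ∭_E (11) dV = ∫_{0}^{2π} ∫_{0}^{π/4} ∫_{0}^{3} (11) · ρ^2 sin(φ) dρ dφ dθ.

Inner (ρ): 99sin(φ).
Middle (φ): 99 - 99sqrt(2)/2.
Outer (θ): 99π (2 - sqrt(2)).

Therefore the triple integral equals 99π (2 - sqrt(2)).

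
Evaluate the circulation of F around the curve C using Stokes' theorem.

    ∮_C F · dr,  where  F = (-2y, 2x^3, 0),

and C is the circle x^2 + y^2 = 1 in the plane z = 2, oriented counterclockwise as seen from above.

Let S be the flat disk x^2 + y^2 ≤ 1 in the plane z = 2, with upward unit normal n̂ = ẑ. By Stokes' theorem,

    ∮_C F · dr = ∬_S (∇ × F) · n̂ dS = ∬_D (curl F)_z dA,

where D is the disk x^2 + y^2 ≤ 1.

Compute the curl of F = (-2y, 2x^3, 0):
    (∇ × F)_x = ∂F_z/∂y - ∂F_y/∂z = 0,
    (∇ × F)_y = ∂F_x/∂z - ∂F_z/∂x = 0,
    (∇ × F)_z = ∂F_y/∂x - ∂F_x/∂y = 6x^2 + 2.

On z = 2, (curl F)_z = 6x^2 + 2.

Convert to polar (x = r cos θ, y = r sin θ, dA = r dr dθ); the integrand becomes 6r^2cos(θ)^2 + 2, so

    ∬_D (curl F)_z dA = ∫_0^{2π} ∫_0^{1} (6r^2cos(θ)^2 + 2) · r dr dθ.

Inner (r from 0 to 1): 3cos(θ)^2/2 + 1.
Outer (θ from 0 to 2π): 7π/2.

Therefore ∮_C F · dr = 7π/2.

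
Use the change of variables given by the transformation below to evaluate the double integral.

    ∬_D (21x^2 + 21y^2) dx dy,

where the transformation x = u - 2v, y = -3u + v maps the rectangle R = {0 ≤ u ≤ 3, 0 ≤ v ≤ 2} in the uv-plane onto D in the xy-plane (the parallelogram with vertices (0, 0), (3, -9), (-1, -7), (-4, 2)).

Compute the Jacobian determinant of (x, y) with respect to (u, v):

    ∂(x,y)/∂(u,v) = | 1  -2 | = (1)(1) - (-2)(-3) = -5.
                   | -3  1 |

Its absolute value is |J| = 5 (the area scaling factor).

Substituting x = u - 2v, y = -3u + v into the integrand,

    21x^2 + 21y^2 → 210u^2 - 210u v + 105v^2,

so the integral becomes

    ∬_R (210u^2 - 210u v + 105v^2) · |J| du dv = ∫_0^3 ∫_0^2 (1050u^2 - 1050u v + 525v^2) dv du.

Inner (v): 2100u^2 - 2100u + 1400.
Outer (u): 13650.

Therefore ∬_D (21x^2 + 21y^2) dx dy = 13650.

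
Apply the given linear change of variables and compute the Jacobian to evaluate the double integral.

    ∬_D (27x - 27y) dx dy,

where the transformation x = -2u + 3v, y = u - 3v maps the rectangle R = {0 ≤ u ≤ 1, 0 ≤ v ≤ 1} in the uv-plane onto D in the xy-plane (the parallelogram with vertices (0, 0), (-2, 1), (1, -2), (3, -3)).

Compute the Jacobian determinant of (x, y) with respect to (u, v):

    ∂(x,y)/∂(u,v) = | -2  3 | = (-2)(-3) - (3)(1) = 3.
                   | 1  -3 |

Its absolute value is |J| = 3 (the area scaling factor).

Substituting x = -2u + 3v, y = u - 3v into the integrand,

    27x - 27y → -81u + 162v,

so the integral becomes

    ∬_R (-81u + 162v) · |J| du dv = ∫_0^1 ∫_0^1 (-243u + 486v) dv du.

Inner (v): 243 - 243u.
Outer (u): 243/2.

Therefore ∬_D (27x - 27y) dx dy = 243/2.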